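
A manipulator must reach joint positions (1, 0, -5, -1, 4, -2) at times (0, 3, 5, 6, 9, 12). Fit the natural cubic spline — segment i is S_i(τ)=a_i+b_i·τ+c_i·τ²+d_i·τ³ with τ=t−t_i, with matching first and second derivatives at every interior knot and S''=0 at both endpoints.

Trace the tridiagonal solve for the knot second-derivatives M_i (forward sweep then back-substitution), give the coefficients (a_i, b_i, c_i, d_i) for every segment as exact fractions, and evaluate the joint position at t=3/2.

Δ: Δ0=-1/3, Δ1=-5/2, Δ2=4, Δ3=5/3, Δ4=-2
row 1: diag=10, rhs=-13; c'=1/5, d'=-13/10
row 2: denom=6−2·1/5=28/5; d'=(39−2·-13/10)/(28/5)=52/7
row 3: denom=8−1·5/28=219/28; d'=(-14−1·52/7)/(219/28)=-200/73
row 4: denom=12−3·28/73=792/73; d'=(-22−3·-200/73)/(792/73)=-503/396
back: M4=-503/396
back: M3=-200/73−28/73·-503/396=-223/99
back: M2=52/7−5/28·-223/99=3101/396
back: M1=-13/10−1/5·3101/396=-1135/396
M: M0=0, M1=-1135/396, M2=3101/396, M3=-223/99, M4=-503/396, M5=0
seg 0: a=1, c=M0/2=0, d=(M1−M0)/(6·3)=-1135/7128, b=Δ0−h0·(2M0+M1)/6=871/792
seg 1: a=0, c=M1/2=-1135/792, d=(M2−M1)/(6·2)=353/396, b=Δ1−h1·(2M1+M2)/6=-1267/396
seg 2: a=-5, c=M2/2=3101/792, d=(M3−M2)/(6·1)=-121/72, b=Δ2−h2·(2M2+M3)/6=233/132
seg 3: a=-1, c=M3/2=-223/198, d=(M4−M3)/(6·3)=389/7128, b=Δ3−h3·(2M3+M4)/6=3607/792
seg 4: a=4, c=M4/2=-503/792, d=(M5−M4)/(6·3)=503/7128, b=Δ4−h4·(2M4+M5)/6=-289/396
t_q=3/2 → seg 0, τ=3/2; S=1+871/792·τ+0·τ²+-1135/7128·τ³=1487/704

  seg 0: a=1 b=871/792 c=0 d=-1135/7128
  seg 1: a=0 b=-1267/396 c=-1135/792 d=353/396
  seg 2: a=-5 b=233/132 c=3101/792 d=-121/72
  seg 3: a=-1 b=3607/792 c=-223/198 d=389/7128
  seg 4: a=4 b=-289/396 c=-503/792 d=503/7128
S(3/2) = 1487/704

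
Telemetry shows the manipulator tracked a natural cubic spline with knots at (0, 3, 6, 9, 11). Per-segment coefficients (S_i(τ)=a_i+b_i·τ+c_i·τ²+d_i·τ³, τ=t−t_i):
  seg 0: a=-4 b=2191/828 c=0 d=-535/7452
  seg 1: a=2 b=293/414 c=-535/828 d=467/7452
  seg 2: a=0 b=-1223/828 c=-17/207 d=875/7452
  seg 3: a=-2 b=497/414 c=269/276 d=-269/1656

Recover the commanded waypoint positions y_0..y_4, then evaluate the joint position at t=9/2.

y_0 = S_0(0) = a_0 = -4
y_1 = S_1(0) = a_1 = 2
y_2 = S_2(0) = a_2 = 0
y_3 = S_3(0) = a_3 = -2
y_4 = S_3(2) = 3
t_q=9/2 is in segment 1 (τ=3/2); S_1(τ)=1339/736

y_0=-4 y_1=2 y_2=0 y_3=-2 y_4=3
S(9/2) = 1339/736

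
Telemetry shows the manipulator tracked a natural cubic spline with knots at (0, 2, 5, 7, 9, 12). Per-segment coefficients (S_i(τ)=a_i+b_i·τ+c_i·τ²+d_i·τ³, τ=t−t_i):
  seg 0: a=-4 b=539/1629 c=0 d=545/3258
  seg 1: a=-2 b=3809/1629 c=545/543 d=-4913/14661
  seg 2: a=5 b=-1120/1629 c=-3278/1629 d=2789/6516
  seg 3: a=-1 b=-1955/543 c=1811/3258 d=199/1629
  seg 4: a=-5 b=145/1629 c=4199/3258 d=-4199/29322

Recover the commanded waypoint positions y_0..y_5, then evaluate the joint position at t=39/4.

y_0=-4 y_1=-2 y_2=5 y_3=-1 y_4=-5 y_5=3
S(39/4) = -98897/23168

y_0 = S_0(0) = a_0 = -4
y_1 = S_1(0) = a_1 = -2
y_2 = S_2(0) = a_2 = 5
y_3 = S_3(0) = a_3 = -1
y_4 = S_4(0) = a_4 = -5
y_5 = S_4(3) = 3
t_q=39/4 is in segment 4 (τ=3/4); S_4(τ)=-98897/23168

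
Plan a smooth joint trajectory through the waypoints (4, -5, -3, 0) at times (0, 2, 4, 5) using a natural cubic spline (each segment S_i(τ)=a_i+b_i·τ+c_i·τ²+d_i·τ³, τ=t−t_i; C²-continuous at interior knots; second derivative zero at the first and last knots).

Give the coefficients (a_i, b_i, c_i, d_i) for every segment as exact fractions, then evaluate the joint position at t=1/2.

  seg 0: a=4 b=-64/11 c=0 d=29/88
  seg 1: a=-5 b=-41/22 c=87/44 d=-3/11
  seg 2: a=-3 b=61/22 c=15/44 d=-5/44
S(1/2) = 797/704

Δ: Δ0=-9/2, Δ1=1, Δ2=3
row 1: diag=8, rhs=33; c'=1/4, d'=33/8
row 2: denom=6−2·1/4=11/2; d'=(12−2·33/8)/(11/2)=15/22
back: M2=15/22
back: M1=33/8−1/4·15/22=87/22
M: M0=0, M1=87/22, M2=15/22, M3=0
seg 0: a=4, c=M0/2=0, d=(M1−M0)/(6·2)=29/88, b=Δ0−h0·(2M0+M1)/6=-64/11
seg 1: a=-5, c=M1/2=87/44, d=(M2−M1)/(6·2)=-3/11, b=Δ1−h1·(2M1+M2)/6=-41/22
seg 2: a=-3, c=M2/2=15/44, d=(M3−M2)/(6·1)=-5/44, b=Δ2−h2·(2M2+M3)/6=61/22
t_q=1/2 → seg 0, τ=1/2; S=4+-64/11·τ+0·τ²+29/88·τ³=797/704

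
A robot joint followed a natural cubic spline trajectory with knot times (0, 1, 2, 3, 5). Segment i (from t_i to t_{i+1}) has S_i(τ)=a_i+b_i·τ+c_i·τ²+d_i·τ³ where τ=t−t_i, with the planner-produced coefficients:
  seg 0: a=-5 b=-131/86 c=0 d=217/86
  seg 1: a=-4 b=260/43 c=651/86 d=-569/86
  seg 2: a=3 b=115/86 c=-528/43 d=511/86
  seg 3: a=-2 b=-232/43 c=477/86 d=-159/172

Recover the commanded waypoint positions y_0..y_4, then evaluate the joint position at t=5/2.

y_0 = S_0(0) = a_0 = -5
y_1 = S_1(0) = a_1 = -4
y_2 = S_2(0) = a_2 = 3
y_3 = S_3(0) = a_3 = -2
y_4 = S_3(2) = 2
t_q=5/2 is in segment 2 (τ=1/2); S_2(τ)=923/688

y_0=-5 y_1=-4 y_2=3 y_3=-2 y_4=2
S(5/2) = 923/688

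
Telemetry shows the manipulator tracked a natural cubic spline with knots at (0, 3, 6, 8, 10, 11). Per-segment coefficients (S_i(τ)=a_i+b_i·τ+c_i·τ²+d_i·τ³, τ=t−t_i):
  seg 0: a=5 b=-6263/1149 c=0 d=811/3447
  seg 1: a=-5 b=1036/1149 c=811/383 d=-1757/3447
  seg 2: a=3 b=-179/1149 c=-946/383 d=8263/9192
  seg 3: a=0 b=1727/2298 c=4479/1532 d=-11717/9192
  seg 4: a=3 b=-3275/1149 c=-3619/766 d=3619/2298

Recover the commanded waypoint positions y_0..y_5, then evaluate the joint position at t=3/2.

y_0 = S_0(0) = a_0 = 5
y_1 = S_1(0) = a_1 = -5
y_2 = S_2(0) = a_2 = 3
y_3 = S_3(0) = a_3 = 0
y_4 = S_4(0) = a_4 = 3
y_5 = S_4(1) = -3
t_q=3/2 is in segment 0 (τ=3/2); S_0(τ)=-7299/3064

y_0=5 y_1=-5 y_2=3 y_3=0 y_4=3 y_5=-3
S(3/2) = -7299/3064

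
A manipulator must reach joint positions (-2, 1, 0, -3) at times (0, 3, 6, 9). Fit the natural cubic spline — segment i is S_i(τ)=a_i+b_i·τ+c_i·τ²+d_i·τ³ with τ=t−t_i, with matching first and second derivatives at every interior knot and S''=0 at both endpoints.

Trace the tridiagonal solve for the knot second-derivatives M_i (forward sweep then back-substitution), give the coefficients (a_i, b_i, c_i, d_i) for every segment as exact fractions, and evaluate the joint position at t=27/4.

  seg 0: a=-2 b=59/45 c=0 d=-14/405
  seg 1: a=1 b=17/45 c=-14/45 d=2/81
  seg 2: a=0 b=-37/45 c=-4/45 d=4/405
S(27/4) = -53/80

Δ: Δ0=1, Δ1=-1/3, Δ2=-1
row 1: diag=12, rhs=-8; c'=1/4, d'=-2/3
row 2: denom=12−3·1/4=45/4; d'=(-4−3·-2/3)/(45/4)=-8/45
back: M2=-8/45
back: M1=-2/3−1/4·-8/45=-28/45
M: M0=0, M1=-28/45, M2=-8/45, M3=0
seg 0: a=-2, c=M0/2=0, d=(M1−M0)/(6·3)=-14/405, b=Δ0−h0·(2M0+M1)/6=59/45
seg 1: a=1, c=M1/2=-14/45, d=(M2−M1)/(6·3)=2/81, b=Δ1−h1·(2M1+M2)/6=17/45
seg 2: a=0, c=M2/2=-4/45, d=(M3−M2)/(6·3)=4/405, b=Δ2−h2·(2M2+M3)/6=-37/45
t_q=27/4 → seg 2, τ=3/4; S=0+-37/45·τ+-4/45·τ²+4/405·τ³=-53/80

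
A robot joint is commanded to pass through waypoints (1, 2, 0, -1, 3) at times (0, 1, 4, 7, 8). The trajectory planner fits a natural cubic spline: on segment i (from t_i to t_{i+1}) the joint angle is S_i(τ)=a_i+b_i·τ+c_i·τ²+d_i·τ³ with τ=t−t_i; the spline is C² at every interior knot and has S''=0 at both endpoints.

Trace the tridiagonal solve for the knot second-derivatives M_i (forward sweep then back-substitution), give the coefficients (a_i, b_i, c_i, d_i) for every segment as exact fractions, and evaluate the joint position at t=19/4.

Δ: Δ0=1, Δ1=-2/3, Δ2=-1/3, Δ3=4
row 1: diag=8, rhs=-10; c'=3/8, d'=-5/4
row 2: denom=12−3·3/8=87/8; d'=(2−3·-5/4)/(87/8)=46/87
row 3: denom=8−3·8/29=208/29; d'=(26−3·46/87)/(208/29)=177/52
back: M3=177/52
back: M2=46/87−8/29·177/52=-16/39
back: M1=-5/4−3/8·-16/39=-57/52
M: M0=0, M1=-57/52, M2=-16/39, M3=177/52, M4=0
seg 0: a=1, c=M0/2=0, d=(M1−M0)/(6·1)=-19/104, b=Δ0−h0·(2M0+M1)/6=123/104
seg 1: a=2, c=M1/2=-57/104, d=(M2−M1)/(6·3)=107/2808, b=Δ1−h1·(2M1+M2)/6=33/52
seg 2: a=0, c=M2/2=-8/39, d=(M3−M2)/(6·3)=595/2808, b=Δ2−h2·(2M2+M3)/6=-13/8
seg 3: a=-1, c=M3/2=177/104, d=(M4−M3)/(6·1)=-59/104, b=Δ3−h3·(2M3+M4)/6=149/52
t_q=19/4 → seg 2, τ=3/4; S=0+-13/8·τ+-8/39·τ²+595/2808·τ³=-8285/6656

  seg 0: a=1 b=123/104 c=0 d=-19/104
  seg 1: a=2 b=33/52 c=-57/104 d=107/2808
  seg 2: a=0 b=-13/8 c=-8/39 d=595/2808
  seg 3: a=-1 b=149/52 c=177/104 d=-59/104
S(19/4) = -8285/6656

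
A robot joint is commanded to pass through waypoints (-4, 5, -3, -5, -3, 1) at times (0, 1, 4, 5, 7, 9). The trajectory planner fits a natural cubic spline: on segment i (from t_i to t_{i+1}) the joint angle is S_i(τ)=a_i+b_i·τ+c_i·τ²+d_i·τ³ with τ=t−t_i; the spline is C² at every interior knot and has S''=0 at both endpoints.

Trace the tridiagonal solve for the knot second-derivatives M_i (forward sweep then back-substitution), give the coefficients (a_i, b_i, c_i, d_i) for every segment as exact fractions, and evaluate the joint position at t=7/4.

  seg 0: a=-4 b=37859/3534 c=0 d=-6053/3534
  seg 1: a=5 b=9850/1767 c=-6053/1178 d=939/1178
  seg 2: a=-3 b=-13195/3534 c=1199/589 d=-1067/3534
  seg 3: a=-5 b=-1004/1767 c=1331/1178 d=-611/3534
  seg 4: a=-3 b=3316/1767 c=109/1178 d=-109/7068
S(7/4) = 26295/3968

Δ: Δ0=9, Δ1=-8/3, Δ2=-2, Δ3=1, Δ4=2
row 1: diag=8, rhs=-70; c'=3/8, d'=-35/4
row 2: denom=8−3·3/8=55/8; d'=(4−3·-35/4)/(55/8)=22/5
row 3: denom=6−1·8/55=322/55; d'=(18−1·22/5)/(322/55)=374/161
row 4: denom=8−2·55/161=1178/161; d'=(6−2·374/161)/(1178/161)=109/589
back: M4=109/589
back: M3=374/161−55/161·109/589=1331/589
back: M2=22/5−8/55·1331/589=2398/589
back: M1=-35/4−3/8·2398/589=-6053/589
M: M0=0, M1=-6053/589, M2=2398/589, M3=1331/589, M4=109/589, M5=0
seg 0: a=-4, c=M0/2=0, d=(M1−M0)/(6·1)=-6053/3534, b=Δ0−h0·(2M0+M1)/6=37859/3534
seg 1: a=5, c=M1/2=-6053/1178, d=(M2−M1)/(6·3)=939/1178, b=Δ1−h1·(2M1+M2)/6=9850/1767
seg 2: a=-3, c=M2/2=1199/589, d=(M3−M2)/(6·1)=-1067/3534, b=Δ2−h2·(2M2+M3)/6=-13195/3534
seg 3: a=-5, c=M3/2=1331/1178, d=(M4−M3)/(6·2)=-611/3534, b=Δ3−h3·(2M3+M4)/6=-1004/1767
seg 4: a=-3, c=M4/2=109/1178, d=(M5−M4)/(6·2)=-109/7068, b=Δ4−h4·(2M4+M5)/6=3316/1767
t_q=7/4 → seg 1, τ=3/4; S=5+9850/1767·τ+-6053/1178·τ²+939/1178·τ³=26295/3968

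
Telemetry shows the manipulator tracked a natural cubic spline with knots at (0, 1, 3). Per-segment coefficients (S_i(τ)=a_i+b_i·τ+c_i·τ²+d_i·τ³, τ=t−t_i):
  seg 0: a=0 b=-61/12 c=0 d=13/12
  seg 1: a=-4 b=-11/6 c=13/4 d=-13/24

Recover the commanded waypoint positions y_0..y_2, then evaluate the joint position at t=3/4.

y_0 = S_0(0) = a_0 = 0
y_1 = S_1(0) = a_1 = -4
y_2 = S_1(2) = 1
t_q=3/4 is in segment 0 (τ=3/4); S_0(τ)=-859/256

y_0=0 y_1=-4 y_2=1
S(3/4) = -859/256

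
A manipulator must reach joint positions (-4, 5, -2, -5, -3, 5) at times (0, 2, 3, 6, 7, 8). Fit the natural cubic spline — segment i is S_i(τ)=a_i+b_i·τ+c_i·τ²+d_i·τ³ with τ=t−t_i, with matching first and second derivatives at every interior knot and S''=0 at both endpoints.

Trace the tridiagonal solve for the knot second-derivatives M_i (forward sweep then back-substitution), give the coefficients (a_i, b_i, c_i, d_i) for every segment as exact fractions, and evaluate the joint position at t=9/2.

  seg 0: a=-4 b=21593/2482 c=0 d=-1303/1241
  seg 1: a=5 b=-9679/2482 c=-7818/1241 d=7941/2482
  seg 2: a=-2 b=-8564/1241 c=8187/2482 d=-3305/7446
  seg 3: a=-5 b=2249/2482 c=-864/1241 d=4443/2482
  seg 4: a=-3 b=6061/1241 c=11601/2482 d=-3867/2482
S(9/2) = -127627/19856

Δ: Δ0=9/2, Δ1=-7, Δ2=-1, Δ3=2, Δ4=8
row 1: diag=6, rhs=-69; c'=1/6, d'=-23/2
row 2: denom=8−1·1/6=47/6; d'=(36−1·-23/2)/(47/6)=285/47
row 3: denom=8−3·18/47=322/47; d'=(18−3·285/47)/(322/47)=-9/322
row 4: denom=4−1·47/322=1241/322; d'=(36−1·-9/322)/(1241/322)=11601/1241
back: M4=11601/1241
back: M3=-9/322−47/322·11601/1241=-1728/1241
back: M2=285/47−18/47·-1728/1241=8187/1241
back: M1=-23/2−1/6·8187/1241=-15636/1241
M: M0=0, M1=-15636/1241, M2=8187/1241, M3=-1728/1241, M4=11601/1241, M5=0
seg 0: a=-4, c=M0/2=0, d=(M1−M0)/(6·2)=-1303/1241, b=Δ0−h0·(2M0+M1)/6=21593/2482
seg 1: a=5, c=M1/2=-7818/1241, d=(M2−M1)/(6·1)=7941/2482, b=Δ1−h1·(2M1+M2)/6=-9679/2482
seg 2: a=-2, c=M2/2=8187/2482, d=(M3−M2)/(6·3)=-3305/7446, b=Δ2−h2·(2M2+M3)/6=-8564/1241
seg 3: a=-5, c=M3/2=-864/1241, d=(M4−M3)/(6·1)=4443/2482, b=Δ3−h3·(2M3+M4)/6=2249/2482
seg 4: a=-3, c=M4/2=11601/2482, d=(M5−M4)/(6·1)=-3867/2482, b=Δ4−h4·(2M4+M5)/6=6061/1241
t_q=9/2 → seg 2, τ=3/2; S=-2+-8564/1241·τ+8187/2482·τ²+-3305/7446·τ³=-127627/19856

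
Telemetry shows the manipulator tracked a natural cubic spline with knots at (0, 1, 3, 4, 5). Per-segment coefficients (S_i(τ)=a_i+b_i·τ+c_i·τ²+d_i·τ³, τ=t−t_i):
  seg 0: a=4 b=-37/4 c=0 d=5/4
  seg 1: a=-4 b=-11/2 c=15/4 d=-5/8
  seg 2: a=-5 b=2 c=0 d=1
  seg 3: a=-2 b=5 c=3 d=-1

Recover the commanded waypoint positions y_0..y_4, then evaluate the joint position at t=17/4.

y_0=4 y_1=-4 y_2=-5 y_3=-2 y_4=5
S(17/4) = -37/64

y_0 = S_0(0) = a_0 = 4
y_1 = S_1(0) = a_1 = -4
y_2 = S_2(0) = a_2 = -5
y_3 = S_3(0) = a_3 = -2
y_4 = S_3(1) = 5
t_q=17/4 is in segment 3 (τ=1/4); S_3(τ)=-37/64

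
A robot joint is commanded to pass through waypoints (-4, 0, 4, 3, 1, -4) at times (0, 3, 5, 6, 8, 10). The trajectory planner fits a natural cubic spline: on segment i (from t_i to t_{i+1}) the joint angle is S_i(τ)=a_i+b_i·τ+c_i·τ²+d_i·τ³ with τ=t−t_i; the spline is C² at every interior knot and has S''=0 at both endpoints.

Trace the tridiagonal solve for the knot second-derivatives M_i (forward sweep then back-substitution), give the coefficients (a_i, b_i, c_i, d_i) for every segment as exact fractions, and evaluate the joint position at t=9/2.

  seg 0: a=-4 b=2785/3576 c=0 d=661/10728
  seg 1: a=0 b=4367/1788 c=661/1192 d=-1387/3576
  seg 2: a=4 b=11/1788 c=-2113/1192 d=2741/3576
  seg 3: a=3 b=-4433/3576 c=157/298 d=-2911/14304
  seg 4: a=1 b=-2815/1788 c=-1655/2384 d=1655/14304
S(9/2) = 34351/9536

Δ: Δ0=4/3, Δ1=2, Δ2=-1, Δ3=-1, Δ4=-5/2
row 1: diag=10, rhs=4; c'=1/5, d'=2/5
row 2: denom=6−2·1/5=28/5; d'=(-18−2·2/5)/(28/5)=-47/14
row 3: denom=6−1·5/28=163/28; d'=(0−1·-47/14)/(163/28)=94/163
row 4: denom=8−2·56/163=1192/163; d'=(-9−2·94/163)/(1192/163)=-1655/1192
back: M4=-1655/1192
back: M3=94/163−56/163·-1655/1192=157/149
back: M2=-47/14−5/28·157/149=-2113/596
back: M1=2/5−1/5·-2113/596=661/596
M: M0=0, M1=661/596, M2=-2113/596, M3=157/149, M4=-1655/1192, M5=0
seg 0: a=-4, c=M0/2=0, d=(M1−M0)/(6·3)=661/10728, b=Δ0−h0·(2M0+M1)/6=2785/3576
seg 1: a=0, c=M1/2=661/1192, d=(M2−M1)/(6·2)=-1387/3576, b=Δ1−h1·(2M1+M2)/6=4367/1788
seg 2: a=4, c=M2/2=-2113/1192, d=(M3−M2)/(6·1)=2741/3576, b=Δ2−h2·(2M2+M3)/6=11/1788
seg 3: a=3, c=M3/2=157/298, d=(M4−M3)/(6·2)=-2911/14304, b=Δ3−h3·(2M3+M4)/6=-4433/3576
seg 4: a=1, c=M4/2=-1655/2384, d=(M5−M4)/(6·2)=1655/14304, b=Δ4−h4·(2M4+M5)/6=-2815/1788
t_q=9/2 → seg 1, τ=3/2; S=0+4367/1788·τ+661/1192·τ²+-1387/3576·τ³=34351/9536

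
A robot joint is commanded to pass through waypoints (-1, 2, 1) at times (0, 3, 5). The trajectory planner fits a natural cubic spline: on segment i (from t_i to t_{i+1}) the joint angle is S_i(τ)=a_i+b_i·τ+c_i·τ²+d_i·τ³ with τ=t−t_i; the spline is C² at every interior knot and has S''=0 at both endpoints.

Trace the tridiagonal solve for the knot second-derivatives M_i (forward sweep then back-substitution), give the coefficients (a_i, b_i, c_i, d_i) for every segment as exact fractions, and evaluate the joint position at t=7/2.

Δ: Δ0=1, Δ1=-1/2
row 1: diag=10, rhs=-9; c'=1/5, d'=-9/10
back: M1=-9/10
M: M0=0, M1=-9/10, M2=0
seg 0: a=-1, c=M0/2=0, d=(M1−M0)/(6·3)=-1/20, b=Δ0−h0·(2M0+M1)/6=29/20
seg 1: a=2, c=M1/2=-9/20, d=(M2−M1)/(6·2)=3/40, b=Δ1−h1·(2M1+M2)/6=1/10
t_q=7/2 → seg 1, τ=1/2; S=2+1/10·τ+-9/20·τ²+3/40·τ³=623/320

  seg 0: a=-1 b=29/20 c=0 d=-1/20
  seg 1: a=2 b=1/10 c=-9/20 d=3/40
S(7/2) = 623/320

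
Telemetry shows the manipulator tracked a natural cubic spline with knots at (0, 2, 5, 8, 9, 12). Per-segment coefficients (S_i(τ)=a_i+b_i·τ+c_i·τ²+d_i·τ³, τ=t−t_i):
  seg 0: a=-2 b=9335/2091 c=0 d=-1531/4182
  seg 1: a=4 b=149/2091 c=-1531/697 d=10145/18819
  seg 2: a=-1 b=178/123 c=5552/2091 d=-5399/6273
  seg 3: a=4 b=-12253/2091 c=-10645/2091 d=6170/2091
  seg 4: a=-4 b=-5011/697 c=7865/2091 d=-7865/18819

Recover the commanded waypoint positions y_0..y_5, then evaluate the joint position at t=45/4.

y_0=-2 y_1=4 y_2=-1 y_3=4 y_4=-4 y_5=-3
S(45/4) = -262951/44608

y_0 = S_0(0) = a_0 = -2
y_1 = S_1(0) = a_1 = 4
y_2 = S_2(0) = a_2 = -1
y_3 = S_3(0) = a_3 = 4
y_4 = S_4(0) = a_4 = -4
y_5 = S_4(3) = -3
t_q=45/4 is in segment 4 (τ=9/4); S_4(τ)=-262951/44608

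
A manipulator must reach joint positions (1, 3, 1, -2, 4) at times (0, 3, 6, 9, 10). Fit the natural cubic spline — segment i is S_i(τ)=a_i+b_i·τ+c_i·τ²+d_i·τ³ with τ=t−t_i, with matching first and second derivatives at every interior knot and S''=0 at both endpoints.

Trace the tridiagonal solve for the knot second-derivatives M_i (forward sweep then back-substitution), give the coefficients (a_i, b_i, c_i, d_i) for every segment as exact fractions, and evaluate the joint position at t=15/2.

Δ: Δ0=2/3, Δ1=-2/3, Δ2=-1, Δ3=6
row 1: diag=12, rhs=-8; c'=1/4, d'=-2/3
row 2: denom=12−3·1/4=45/4; d'=(-2−3·-2/3)/(45/4)=0
row 3: denom=8−3·4/15=36/5; d'=(42−3·0)/(36/5)=35/6
back: M3=35/6
back: M2=0−4/15·35/6=-14/9
back: M1=-2/3−1/4·-14/9=-5/18
M: M0=0, M1=-5/18, M2=-14/9, M3=35/6, M4=0
seg 0: a=1, c=M0/2=0, d=(M1−M0)/(6·3)=-5/324, b=Δ0−h0·(2M0+M1)/6=29/36
seg 1: a=3, c=M1/2=-5/36, d=(M2−M1)/(6·3)=-23/324, b=Δ1−h1·(2M1+M2)/6=7/18
seg 2: a=1, c=M2/2=-7/9, d=(M3−M2)/(6·3)=133/324, b=Δ2−h2·(2M2+M3)/6=-85/36
seg 3: a=-2, c=M3/2=35/12, d=(M4−M3)/(6·1)=-35/36, b=Δ3−h3·(2M3+M4)/6=73/18
t_q=15/2 → seg 2, τ=3/2; S=1+-85/36·τ+-7/9·τ²+133/324·τ³=-93/32

  seg 0: a=1 b=29/36 c=0 d=-5/324
  seg 1: a=3 b=7/18 c=-5/36 d=-23/324
  seg 2: a=1 b=-85/36 c=-7/9 d=133/324
  seg 3: a=-2 b=73/18 c=35/12 d=-35/36
S(15/2) = -93/32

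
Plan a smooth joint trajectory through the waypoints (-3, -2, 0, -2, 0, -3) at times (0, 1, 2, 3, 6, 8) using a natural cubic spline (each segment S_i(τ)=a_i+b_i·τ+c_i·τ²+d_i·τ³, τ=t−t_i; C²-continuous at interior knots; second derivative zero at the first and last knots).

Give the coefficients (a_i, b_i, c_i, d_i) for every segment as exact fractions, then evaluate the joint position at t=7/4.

  seg 0: a=-3 b=2603/6150 c=0 d=3547/6150
  seg 1: a=-2 b=6622/3075 c=3547/2050 d=-2317/1230
  seg 2: a=0 b=-229/6150 c=-4019/1025 d=12043/6150
  seg 3: a=-2 b=-6164/3075 c=801/410 d=-6539/18450
  seg 4: a=0 b=911/6150 c=-1267/1025 d=1267/6150
S(7/4) = -27069/131200

Δ: Δ0=1, Δ1=2, Δ2=-2, Δ3=2/3, Δ4=-3/2
row 1: diag=4, rhs=6; c'=1/4, d'=3/2
row 2: denom=4−1·1/4=15/4; d'=(-24−1·3/2)/(15/4)=-34/5
row 3: denom=8−1·4/15=116/15; d'=(16−1·-34/5)/(116/15)=171/58
row 4: denom=10−3·45/116=1025/116; d'=(-13−3·171/58)/(1025/116)=-2534/1025
back: M4=-2534/1025
back: M3=171/58−45/116·-2534/1025=801/205
back: M2=-34/5−4/15·801/205=-8038/1025
back: M1=3/2−1/4·-8038/1025=3547/1025
M: M0=0, M1=3547/1025, M2=-8038/1025, M3=801/205, M4=-2534/1025, M5=0
seg 0: a=-3, c=M0/2=0, d=(M1−M0)/(6·1)=3547/6150, b=Δ0−h0·(2M0+M1)/6=2603/6150
seg 1: a=-2, c=M1/2=3547/2050, d=(M2−M1)/(6·1)=-2317/1230, b=Δ1−h1·(2M1+M2)/6=6622/3075
seg 2: a=0, c=M2/2=-4019/1025, d=(M3−M2)/(6·1)=12043/6150, b=Δ2−h2·(2M2+M3)/6=-229/6150
seg 3: a=-2, c=M3/2=801/410, d=(M4−M3)/(6·3)=-6539/18450, b=Δ3−h3·(2M3+M4)/6=-6164/3075
seg 4: a=0, c=M4/2=-1267/1025, d=(M5−M4)/(6·2)=1267/6150, b=Δ4−h4·(2M4+M5)/6=911/6150
t_q=7/4 → seg 1, τ=3/4; S=-2+6622/3075·τ+3547/2050·τ²+-2317/1230·τ³=-27069/131200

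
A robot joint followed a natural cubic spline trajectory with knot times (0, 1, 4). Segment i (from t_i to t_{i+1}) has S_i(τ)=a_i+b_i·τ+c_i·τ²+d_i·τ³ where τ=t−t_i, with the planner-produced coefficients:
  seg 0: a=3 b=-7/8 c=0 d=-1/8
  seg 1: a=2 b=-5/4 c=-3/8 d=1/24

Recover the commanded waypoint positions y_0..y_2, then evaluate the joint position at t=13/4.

y_0 = S_0(0) = a_0 = 3
y_1 = S_1(0) = a_1 = 2
y_2 = S_1(3) = -4
t_q=13/4 is in segment 1 (τ=9/4); S_1(τ)=-1145/512

y_0=3 y_1=2 y_2=-4
S(13/4) = -1145/512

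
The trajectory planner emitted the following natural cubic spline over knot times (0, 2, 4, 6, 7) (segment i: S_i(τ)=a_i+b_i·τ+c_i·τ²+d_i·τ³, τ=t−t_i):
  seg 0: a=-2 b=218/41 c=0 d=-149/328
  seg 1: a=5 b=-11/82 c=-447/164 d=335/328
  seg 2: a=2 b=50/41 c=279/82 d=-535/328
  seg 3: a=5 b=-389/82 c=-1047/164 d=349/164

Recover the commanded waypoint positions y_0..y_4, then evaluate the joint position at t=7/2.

y_0 = S_0(0) = a_0 = -2
y_1 = S_1(0) = a_1 = 5
y_2 = S_2(0) = a_2 = 2
y_3 = S_3(0) = a_3 = 5
y_4 = S_3(1) = -4
t_q=7/2 is in segment 1 (τ=3/2); S_1(τ)=5545/2624

y_0=-2 y_1=5 y_2=2 y_3=5 y_4=-4
S(7/2) = 5545/2624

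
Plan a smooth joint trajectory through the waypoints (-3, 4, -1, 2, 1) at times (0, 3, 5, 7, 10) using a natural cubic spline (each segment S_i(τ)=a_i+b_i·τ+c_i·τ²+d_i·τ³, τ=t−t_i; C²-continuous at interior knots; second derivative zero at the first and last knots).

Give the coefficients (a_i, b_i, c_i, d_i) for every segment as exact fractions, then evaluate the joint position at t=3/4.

  seg 0: a=-3 b=761/180 c=0 d=-341/1620
  seg 1: a=4 b=-131/90 c=-341/180 d=247/360
  seg 2: a=-1 b=-4/5 c=20/9 d=-193/360
  seg 3: a=2 b=149/90 c=-179/180 d=179/1620
S(3/4) = 21/256

Δ: Δ0=7/3, Δ1=-5/2, Δ2=3/2, Δ3=-1/3
row 1: diag=10, rhs=-29; c'=1/5, d'=-29/10
row 2: denom=8−2·1/5=38/5; d'=(24−2·-29/10)/(38/5)=149/38
row 3: denom=10−2·5/19=180/19; d'=(-11−2·149/38)/(180/19)=-179/90
back: M3=-179/90
back: M2=149/38−5/19·-179/90=40/9
back: M1=-29/10−1/5·40/9=-341/90
M: M0=0, M1=-341/90, M2=40/9, M3=-179/90, M4=0
seg 0: a=-3, c=M0/2=0, d=(M1−M0)/(6·3)=-341/1620, b=Δ0−h0·(2M0+M1)/6=761/180
seg 1: a=4, c=M1/2=-341/180, d=(M2−M1)/(6·2)=247/360, b=Δ1−h1·(2M1+M2)/6=-131/90
seg 2: a=-1, c=M2/2=20/9, d=(M3−M2)/(6·2)=-193/360, b=Δ2−h2·(2M2+M3)/6=-4/5
seg 3: a=2, c=M3/2=-179/180, d=(M4−M3)/(6·3)=179/1620, b=Δ3−h3·(2M3+M4)/6=149/90
t_q=3/4 → seg 0, τ=3/4; S=-3+761/180·τ+0·τ²+-341/1620·τ³=21/256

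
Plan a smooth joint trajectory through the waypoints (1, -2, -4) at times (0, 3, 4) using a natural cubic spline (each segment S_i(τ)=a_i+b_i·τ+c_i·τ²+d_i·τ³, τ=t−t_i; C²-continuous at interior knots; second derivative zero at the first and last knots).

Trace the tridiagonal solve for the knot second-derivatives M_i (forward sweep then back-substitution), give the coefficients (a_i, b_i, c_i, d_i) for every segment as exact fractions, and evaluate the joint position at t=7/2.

Δ: Δ0=-1, Δ1=-2
row 1: diag=8, rhs=-6; c'=1/8, d'=-3/4
back: M1=-3/4
M: M0=0, M1=-3/4, M2=0
seg 0: a=1, c=M0/2=0, d=(M1−M0)/(6·3)=-1/24, b=Δ0−h0·(2M0+M1)/6=-5/8
seg 1: a=-2, c=M1/2=-3/8, d=(M2−M1)/(6·1)=1/8, b=Δ1−h1·(2M1+M2)/6=-7/4
t_q=7/2 → seg 1, τ=1/2; S=-2+-7/4·τ+-3/8·τ²+1/8·τ³=-189/64

  seg 0: a=1 b=-5/8 c=0 d=-1/24
  seg 1: a=-2 b=-7/4 c=-3/8 d=1/8
S(7/2) = -189/64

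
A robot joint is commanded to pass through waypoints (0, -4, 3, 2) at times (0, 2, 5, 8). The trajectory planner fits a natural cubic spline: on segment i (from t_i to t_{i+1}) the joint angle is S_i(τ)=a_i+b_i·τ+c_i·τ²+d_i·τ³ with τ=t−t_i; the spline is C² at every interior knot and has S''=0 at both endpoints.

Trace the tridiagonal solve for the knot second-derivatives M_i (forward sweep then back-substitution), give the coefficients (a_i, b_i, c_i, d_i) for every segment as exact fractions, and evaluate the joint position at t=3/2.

Δ: Δ0=-2, Δ1=7/3, Δ2=-1/3
row 1: diag=10, rhs=26; c'=3/10, d'=13/5
row 2: denom=12−3·3/10=111/10; d'=(-16−3·13/5)/(111/10)=-238/111
back: M2=-238/111
back: M1=13/5−3/10·-238/111=120/37
M: M0=0, M1=120/37, M2=-238/111, M3=0
seg 0: a=0, c=M0/2=0, d=(M1−M0)/(6·2)=10/37, b=Δ0−h0·(2M0+M1)/6=-114/37
seg 1: a=-4, c=M1/2=60/37, d=(M2−M1)/(6·3)=-299/999, b=Δ1−h1·(2M1+M2)/6=6/37
seg 2: a=3, c=M2/2=-119/111, d=(M3−M2)/(6·3)=119/999, b=Δ2−h2·(2M2+M3)/6=67/37
t_q=3/2 → seg 0, τ=3/2; S=0+-114/37·τ+0·τ²+10/37·τ³=-549/148

  seg 0: a=0 b=-114/37 c=0 d=10/37
  seg 1: a=-4 b=6/37 c=60/37 d=-299/999
  seg 2: a=3 b=67/37 c=-119/111 d=119/999
S(3/2) = -549/148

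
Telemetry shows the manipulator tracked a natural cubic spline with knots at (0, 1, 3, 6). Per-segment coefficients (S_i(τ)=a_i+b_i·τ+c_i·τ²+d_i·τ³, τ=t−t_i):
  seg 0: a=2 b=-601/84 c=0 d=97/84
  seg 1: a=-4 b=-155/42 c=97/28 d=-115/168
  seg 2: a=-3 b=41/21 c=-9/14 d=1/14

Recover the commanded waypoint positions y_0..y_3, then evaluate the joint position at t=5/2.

y_0=2 y_1=-4 y_2=-3 y_3=-1
S(5/2) = -1815/448

y_0 = S_0(0) = a_0 = 2
y_1 = S_1(0) = a_1 = -4
y_2 = S_2(0) = a_2 = -3
y_3 = S_2(3) = -1
t_q=5/2 is in segment 1 (τ=3/2); S_1(τ)=-1815/448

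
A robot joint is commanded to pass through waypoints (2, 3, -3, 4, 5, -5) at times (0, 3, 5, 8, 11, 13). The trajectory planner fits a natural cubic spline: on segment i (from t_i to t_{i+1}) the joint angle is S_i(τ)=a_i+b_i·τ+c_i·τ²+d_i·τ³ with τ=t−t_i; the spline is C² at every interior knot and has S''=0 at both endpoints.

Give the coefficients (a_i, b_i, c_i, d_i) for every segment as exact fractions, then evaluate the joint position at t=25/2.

Δ: Δ0=1/3, Δ1=-3, Δ2=7/3, Δ3=1/3, Δ4=-5
row 1: diag=10, rhs=-20; c'=1/5, d'=-2
row 2: denom=10−2·1/5=48/5; d'=(32−2·-2)/(48/5)=15/4
row 3: denom=12−3·5/16=177/16; d'=(-12−3·15/4)/(177/16)=-124/59
row 4: denom=10−3·16/59=542/59; d'=(-32−3·-124/59)/(542/59)=-758/271
back: M4=-758/271
back: M3=-124/59−16/59·-758/271=-364/271
back: M2=15/4−5/16·-364/271=1130/271
back: M1=-2−1/5·1130/271=-768/271
M: M0=0, M1=-768/271, M2=1130/271, M3=-364/271, M4=-758/271, M5=0
seg 0: a=2, c=M0/2=0, d=(M1−M0)/(6·3)=-128/813, b=Δ0−h0·(2M0+M1)/6=1423/813
seg 1: a=3, c=M1/2=-384/271, d=(M2−M1)/(6·2)=949/1626, b=Δ1−h1·(2M1+M2)/6=-2033/813
seg 2: a=-3, c=M2/2=565/271, d=(M3−M2)/(6·3)=-83/271, b=Δ2−h2·(2M2+M3)/6=-947/813
seg 3: a=4, c=M3/2=-182/271, d=(M4−M3)/(6·3)=-197/2439, b=Δ3−h3·(2M3+M4)/6=2500/813
seg 4: a=5, c=M4/2=-379/271, d=(M5−M4)/(6·2)=379/1626, b=Δ4−h4·(2M4+M5)/6=-2549/813
t_q=25/2 → seg 4, τ=3/2; S=5+-2549/813·τ+-379/271·τ²+379/1626·τ³=-8945/4336

  seg 0: a=2 b=1423/813 c=0 d=-128/813
  seg 1: a=3 b=-2033/813 c=-384/271 d=949/1626
  seg 2: a=-3 b=-947/813 c=565/271 d=-83/271
  seg 3: a=4 b=2500/813 c=-182/271 d=-197/2439
  seg 4: a=5 b=-2549/813 c=-379/271 d=379/1626
S(25/2) = -8945/4336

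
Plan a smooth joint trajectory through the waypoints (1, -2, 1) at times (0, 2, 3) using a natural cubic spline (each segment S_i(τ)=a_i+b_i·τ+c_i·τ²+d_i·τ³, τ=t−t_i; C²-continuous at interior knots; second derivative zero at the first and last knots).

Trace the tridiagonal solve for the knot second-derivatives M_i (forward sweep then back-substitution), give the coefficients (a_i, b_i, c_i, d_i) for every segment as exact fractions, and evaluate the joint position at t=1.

Δ: Δ0=-3/2, Δ1=3
row 1: diag=6, rhs=27; c'=1/6, d'=9/2
back: M1=9/2
M: M0=0, M1=9/2, M2=0
seg 0: a=1, c=M0/2=0, d=(M1−M0)/(6·2)=3/8, b=Δ0−h0·(2M0+M1)/6=-3
seg 1: a=-2, c=M1/2=9/4, d=(M2−M1)/(6·1)=-3/4, b=Δ1−h1·(2M1+M2)/6=3/2
t_q=1 → seg 0, τ=1; S=1+-3·τ+0·τ²+3/8·τ³=-13/8

  seg 0: a=1 b=-3 c=0 d=3/8
  seg 1: a=-2 b=3/2 c=9/4 d=-3/4
S(1) = -13/8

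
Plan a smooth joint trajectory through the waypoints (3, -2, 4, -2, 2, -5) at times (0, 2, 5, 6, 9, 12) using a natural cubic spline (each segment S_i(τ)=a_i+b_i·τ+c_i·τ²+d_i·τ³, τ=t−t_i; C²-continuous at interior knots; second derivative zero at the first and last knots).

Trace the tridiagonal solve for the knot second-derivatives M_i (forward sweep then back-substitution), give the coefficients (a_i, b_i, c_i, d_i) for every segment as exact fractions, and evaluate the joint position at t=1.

Δ: Δ0=-5/2, Δ1=2, Δ2=-6, Δ3=4/3, Δ4=-7/3
row 1: diag=10, rhs=27; c'=3/10, d'=27/10
row 2: denom=8−3·3/10=71/10; d'=(-48−3·27/10)/(71/10)=-561/71
row 3: denom=8−1·10/71=558/71; d'=(44−1·-561/71)/(558/71)=3685/558
row 4: denom=12−3·71/186=673/62; d'=(-22−3·3685/558)/(673/62)=-7777/2019
back: M4=-7777/2019
back: M3=3685/558−71/186·-7777/2019=5434/673
back: M2=-561/71−10/71·5434/673=-6083/673
back: M1=27/10−3/10·-6083/673=3642/673
M: M0=0, M1=3642/673, M2=-6083/673, M3=5434/673, M4=-7777/2019, M5=0
seg 0: a=3, c=M0/2=0, d=(M1−M0)/(6·2)=607/1346, b=Δ0−h0·(2M0+M1)/6=-5793/1346
seg 1: a=-2, c=M1/2=1821/673, d=(M2−M1)/(6·3)=-9725/12114, b=Δ1−h1·(2M1+M2)/6=1491/1346
seg 2: a=4, c=M2/2=-6083/1346, d=(M3−M2)/(6·1)=3839/1346, b=Δ2−h2·(2M2+M3)/6=-2916/673
seg 3: a=-2, c=M3/2=2717/673, d=(M4−M3)/(6·3)=-24079/36342, b=Δ3−h3·(2M3+M4)/6=-6481/1346
seg 4: a=2, c=M4/2=-7777/4038, d=(M5−M4)/(6·3)=7777/36342, b=Δ4−h4·(2M4+M5)/6=1022/673
t_q=1 → seg 0, τ=1; S=3+-5793/1346·τ+0·τ²+607/1346·τ³=-574/673

  seg 0: a=3 b=-5793/1346 c=0 d=607/1346
  seg 1: a=-2 b=1491/1346 c=1821/673 d=-9725/12114
  seg 2: a=4 b=-2916/673 c=-6083/1346 d=3839/1346
  seg 3: a=-2 b=-6481/1346 c=2717/673 d=-24079/36342
  seg 4: a=2 b=1022/673 c=-7777/4038 d=7777/36342
S(1) = -574/673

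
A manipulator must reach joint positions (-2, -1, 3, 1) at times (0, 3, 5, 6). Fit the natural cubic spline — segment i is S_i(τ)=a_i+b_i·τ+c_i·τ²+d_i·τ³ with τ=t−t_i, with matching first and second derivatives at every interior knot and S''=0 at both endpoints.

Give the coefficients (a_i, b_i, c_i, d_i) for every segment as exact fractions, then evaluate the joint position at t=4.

  seg 0: a=-2 b=-53/84 c=0 d=3/28
  seg 1: a=-1 b=95/42 c=27/28 d=-23/42
  seg 2: a=3 b=-19/42 c=-65/28 d=65/84
S(4) = 47/28

Δ: Δ0=1/3, Δ1=2, Δ2=-2
row 1: diag=10, rhs=10; c'=1/5, d'=1
row 2: denom=6−2·1/5=28/5; d'=(-24−2·1)/(28/5)=-65/14
back: M2=-65/14
back: M1=1−1/5·-65/14=27/14
M: M0=0, M1=27/14, M2=-65/14, M3=0
seg 0: a=-2, c=M0/2=0, d=(M1−M0)/(6·3)=3/28, b=Δ0−h0·(2M0+M1)/6=-53/84
seg 1: a=-1, c=M1/2=27/28, d=(M2−M1)/(6·2)=-23/42, b=Δ1−h1·(2M1+M2)/6=95/42
seg 2: a=3, c=M2/2=-65/28, d=(M3−M2)/(6·1)=65/84, b=Δ2−h2·(2M2+M3)/6=-19/42
t_q=4 → seg 1, τ=1; S=-1+95/42·τ+27/28·τ²+-23/42·τ³=47/28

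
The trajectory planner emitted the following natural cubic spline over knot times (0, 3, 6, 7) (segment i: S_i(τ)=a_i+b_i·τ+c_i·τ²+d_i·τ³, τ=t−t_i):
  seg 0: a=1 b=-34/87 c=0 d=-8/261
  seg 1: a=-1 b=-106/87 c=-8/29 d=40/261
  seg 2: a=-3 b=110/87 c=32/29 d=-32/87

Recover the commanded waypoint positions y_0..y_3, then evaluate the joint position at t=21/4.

y_0=1 y_1=-1 y_2=-3 y_3=-1
S(21/4) = -787/232

y_0 = S_0(0) = a_0 = 1
y_1 = S_1(0) = a_1 = -1
y_2 = S_2(0) = a_2 = -3
y_3 = S_2(1) = -1
t_q=21/4 is in segment 1 (τ=9/4); S_1(τ)=-787/232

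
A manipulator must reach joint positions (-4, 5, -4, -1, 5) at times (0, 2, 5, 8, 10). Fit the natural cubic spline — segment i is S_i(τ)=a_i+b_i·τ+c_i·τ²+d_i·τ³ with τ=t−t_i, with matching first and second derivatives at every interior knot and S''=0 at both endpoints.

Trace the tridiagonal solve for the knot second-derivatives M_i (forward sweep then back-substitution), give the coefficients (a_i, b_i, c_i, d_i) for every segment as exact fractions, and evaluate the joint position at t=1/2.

  seg 0: a=-4 b=2153/340 c=0 d=-623/1360
  seg 1: a=5 b=71/85 c=-1869/680 d=2999/6120
  seg 2: a=-4 b=-97/40 c=113/68 d=-1061/6120
  seg 3: a=-1 b=487/170 c=69/680 d=-23/1360
S(1/2) = -1939/2176

Δ: Δ0=9/2, Δ1=-3, Δ2=1, Δ3=3
row 1: diag=10, rhs=-45; c'=3/10, d'=-9/2
row 2: denom=12−3·3/10=111/10; d'=(24−3·-9/2)/(111/10)=125/37
row 3: denom=10−3·10/37=340/37; d'=(12−3·125/37)/(340/37)=69/340
back: M3=69/340
back: M2=125/37−10/37·69/340=113/34
back: M1=-9/2−3/10·113/34=-1869/340
M: M0=0, M1=-1869/340, M2=113/34, M3=69/340, M4=0
seg 0: a=-4, c=M0/2=0, d=(M1−M0)/(6·2)=-623/1360, b=Δ0−h0·(2M0+M1)/6=2153/340
seg 1: a=5, c=M1/2=-1869/680, d=(M2−M1)/(6·3)=2999/6120, b=Δ1−h1·(2M1+M2)/6=71/85
seg 2: a=-4, c=M2/2=113/68, d=(M3−M2)/(6·3)=-1061/6120, b=Δ2−h2·(2M2+M3)/6=-97/40
seg 3: a=-1, c=M3/2=69/680, d=(M4−M3)/(6·2)=-23/1360, b=Δ3−h3·(2M3+M4)/6=487/170
t_q=1/2 → seg 0, τ=1/2; S=-4+2153/340·τ+0·τ²+-623/1360·τ³=-1939/2176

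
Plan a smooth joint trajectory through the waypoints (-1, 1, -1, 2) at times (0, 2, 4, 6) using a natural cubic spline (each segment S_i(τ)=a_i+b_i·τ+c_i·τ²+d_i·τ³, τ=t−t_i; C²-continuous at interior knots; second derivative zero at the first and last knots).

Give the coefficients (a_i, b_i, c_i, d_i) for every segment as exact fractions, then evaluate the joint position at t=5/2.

Δ: Δ0=1, Δ1=-1, Δ2=3/2
row 1: diag=8, rhs=-12; c'=1/4, d'=-3/2
row 2: denom=8−2·1/4=15/2; d'=(15−2·-3/2)/(15/2)=12/5
back: M2=12/5
back: M1=-3/2−1/4·12/5=-21/10
M: M0=0, M1=-21/10, M2=12/5, M3=0
seg 0: a=-1, c=M0/2=0, d=(M1−M0)/(6·2)=-7/40, b=Δ0−h0·(2M0+M1)/6=17/10
seg 1: a=1, c=M1/2=-21/20, d=(M2−M1)/(6·2)=3/8, b=Δ1−h1·(2M1+M2)/6=-2/5
seg 2: a=-1, c=M2/2=6/5, d=(M3−M2)/(6·2)=-1/5, b=Δ2−h2·(2M2+M3)/6=-1/10
t_q=5/2 → seg 1, τ=1/2; S=1+-2/5·τ+-21/20·τ²+3/8·τ³=187/320

  seg 0: a=-1 b=17/10 c=0 d=-7/40
  seg 1: a=1 b=-2/5 c=-21/20 d=3/8
  seg 2: a=-1 b=-1/10 c=6/5 d=-1/5
S(5/2) = 187/320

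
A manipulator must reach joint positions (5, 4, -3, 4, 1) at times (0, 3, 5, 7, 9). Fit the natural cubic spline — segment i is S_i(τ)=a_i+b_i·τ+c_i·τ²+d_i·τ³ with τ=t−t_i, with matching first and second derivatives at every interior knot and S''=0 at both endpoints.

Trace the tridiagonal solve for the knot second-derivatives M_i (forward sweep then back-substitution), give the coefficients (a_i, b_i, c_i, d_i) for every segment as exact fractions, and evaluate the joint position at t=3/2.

  seg 0: a=5 b=1165/852 c=0 d=-161/852
  seg 1: a=4 b=-1591/426 c=-483/284 d=1549/1704
  seg 2: a=-3 b=79/213 c=533/142 d=-1865/1704
  seg 3: a=4 b=959/426 c=-799/284 d=799/1704
S(3/2) = 14571/2272

Δ: Δ0=-1/3, Δ1=-7/2, Δ2=7/2, Δ3=-3/2
row 1: diag=10, rhs=-19; c'=1/5, d'=-19/10
row 2: denom=8−2·1/5=38/5; d'=(42−2·-19/10)/(38/5)=229/38
row 3: denom=8−2·5/19=142/19; d'=(-30−2·229/38)/(142/19)=-799/142
back: M3=-799/142
back: M2=229/38−5/19·-799/142=533/71
back: M1=-19/10−1/5·533/71=-483/142
M: M0=0, M1=-483/142, M2=533/71, M3=-799/142, M4=0
seg 0: a=5, c=M0/2=0, d=(M1−M0)/(6·3)=-161/852, b=Δ0−h0·(2M0+M1)/6=1165/852
seg 1: a=4, c=M1/2=-483/284, d=(M2−M1)/(6·2)=1549/1704, b=Δ1−h1·(2M1+M2)/6=-1591/426
seg 2: a=-3, c=M2/2=533/142, d=(M3−M2)/(6·2)=-1865/1704, b=Δ2−h2·(2M2+M3)/6=79/213
seg 3: a=4, c=M3/2=-799/284, d=(M4−M3)/(6·2)=799/1704, b=Δ3−h3·(2M3+M4)/6=959/426
t_q=3/2 → seg 0, τ=3/2; S=5+1165/852·τ+0·τ²+-161/852·τ³=14571/2272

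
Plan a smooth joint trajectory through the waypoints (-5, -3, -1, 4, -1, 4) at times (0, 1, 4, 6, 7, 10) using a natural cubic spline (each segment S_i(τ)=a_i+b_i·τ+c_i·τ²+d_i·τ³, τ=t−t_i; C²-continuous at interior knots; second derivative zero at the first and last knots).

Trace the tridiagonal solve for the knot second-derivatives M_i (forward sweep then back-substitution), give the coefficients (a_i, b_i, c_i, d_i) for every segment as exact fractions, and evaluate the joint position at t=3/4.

  seg 0: a=-5 b=14809/6162 c=0 d=-2485/6162
  seg 1: a=-3 b=3677/3081 c=-2485/2054 d=6373/18486
  seg 2: a=-1 b=1537/474 c=1944/1027 d=-3488/3081
  seg 3: a=4 b=-17075/6162 c=-5032/1027 d=16457/6162
  seg 4: a=-1 b=-14044/3081 c=6393/2054 d=-2131/6162
S(3/4) = -442701/131456

Δ: Δ0=2, Δ1=2/3, Δ2=5/2, Δ3=-5, Δ4=5/3
row 1: diag=8, rhs=-8; c'=3/8, d'=-1
row 2: denom=10−3·3/8=71/8; d'=(11−3·-1)/(71/8)=112/71
row 3: denom=6−2·16/71=394/71; d'=(-45−2·112/71)/(394/71)=-3419/394
row 4: denom=8−1·71/394=3081/394; d'=(40−1·-3419/394)/(3081/394)=6393/1027
back: M4=6393/1027
back: M3=-3419/394−71/394·6393/1027=-10064/1027
back: M2=112/71−16/71·-10064/1027=3888/1027
back: M1=-1−3/8·3888/1027=-2485/1027
M: M0=0, M1=-2485/1027, M2=3888/1027, M3=-10064/1027, M4=6393/1027, M5=0
seg 0: a=-5, c=M0/2=0, d=(M1−M0)/(6·1)=-2485/6162, b=Δ0−h0·(2M0+M1)/6=14809/6162
seg 1: a=-3, c=M1/2=-2485/2054, d=(M2−M1)/(6·3)=6373/18486, b=Δ1−h1·(2M1+M2)/6=3677/3081
seg 2: a=-1, c=M2/2=1944/1027, d=(M3−M2)/(6·2)=-3488/3081, b=Δ2−h2·(2M2+M3)/6=1537/474
seg 3: a=4, c=M3/2=-5032/1027, d=(M4−M3)/(6·1)=16457/6162, b=Δ3−h3·(2M3+M4)/6=-17075/6162
seg 4: a=-1, c=M4/2=6393/2054, d=(M5−M4)/(6·3)=-2131/6162, b=Δ4−h4·(2M4+M5)/6=-14044/3081
t_q=3/4 → seg 0, τ=3/4; S=-5+14809/6162·τ+0·τ²+-2485/6162·τ³=-442701/131456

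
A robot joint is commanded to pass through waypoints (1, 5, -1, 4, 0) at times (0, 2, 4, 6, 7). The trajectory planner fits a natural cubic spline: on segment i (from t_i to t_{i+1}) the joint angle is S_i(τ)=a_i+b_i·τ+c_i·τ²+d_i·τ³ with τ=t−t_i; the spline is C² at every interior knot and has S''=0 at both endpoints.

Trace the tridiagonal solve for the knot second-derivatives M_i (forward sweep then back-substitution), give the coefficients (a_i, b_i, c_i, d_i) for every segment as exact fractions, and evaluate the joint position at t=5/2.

  seg 0: a=1 b=160/41 c=0 d=-39/82
  seg 1: a=5 b=-74/41 c=-117/41 d=185/164
  seg 2: a=-1 b=13/41 c=321/82 d=-463/328
  seg 3: a=4 b=-79/82 c=-747/164 d=249/164
S(5/2) = 4625/1312

Δ: Δ0=2, Δ1=-3, Δ2=5/2, Δ3=-4
row 1: diag=8, rhs=-30; c'=1/4, d'=-15/4
row 2: denom=8−2·1/4=15/2; d'=(33−2·-15/4)/(15/2)=27/5
row 3: denom=6−2·4/15=82/15; d'=(-39−2·27/5)/(82/15)=-747/82
back: M3=-747/82
back: M2=27/5−4/15·-747/82=321/41
back: M1=-15/4−1/4·321/41=-234/41
M: M0=0, M1=-234/41, M2=321/41, M3=-747/82, M4=0
seg 0: a=1, c=M0/2=0, d=(M1−M0)/(6·2)=-39/82, b=Δ0−h0·(2M0+M1)/6=160/41
seg 1: a=5, c=M1/2=-117/41, d=(M2−M1)/(6·2)=185/164, b=Δ1−h1·(2M1+M2)/6=-74/41
seg 2: a=-1, c=M2/2=321/82, d=(M3−M2)/(6·2)=-463/328, b=Δ2−h2·(2M2+M3)/6=13/41
seg 3: a=4, c=M3/2=-747/164, d=(M4−M3)/(6·1)=249/164, b=Δ3−h3·(2M3+M4)/6=-79/82
t_q=5/2 → seg 1, τ=1/2; S=5+-74/41·τ+-117/41·τ²+185/164·τ³=4625/1312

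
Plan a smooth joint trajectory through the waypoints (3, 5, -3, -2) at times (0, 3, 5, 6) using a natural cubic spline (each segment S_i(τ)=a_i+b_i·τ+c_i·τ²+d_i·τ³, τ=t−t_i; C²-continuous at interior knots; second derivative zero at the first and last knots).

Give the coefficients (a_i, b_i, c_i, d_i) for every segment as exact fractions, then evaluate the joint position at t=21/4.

  seg 0: a=3 b=227/84 c=0 d=-19/84
  seg 1: a=5 b=-143/42 c=-57/28 d=73/84
  seg 2: a=-3 b=-47/42 c=89/28 d=-89/84
S(21/4) = -793/256

Δ: Δ0=2/3, Δ1=-4, Δ2=1
row 1: diag=10, rhs=-28; c'=1/5, d'=-14/5
row 2: denom=6−2·1/5=28/5; d'=(30−2·-14/5)/(28/5)=89/14
back: M2=89/14
back: M1=-14/5−1/5·89/14=-57/14
M: M0=0, M1=-57/14, M2=89/14, M3=0
seg 0: a=3, c=M0/2=0, d=(M1−M0)/(6·3)=-19/84, b=Δ0−h0·(2M0+M1)/6=227/84
seg 1: a=5, c=M1/2=-57/28, d=(M2−M1)/(6·2)=73/84, b=Δ1−h1·(2M1+M2)/6=-143/42
seg 2: a=-3, c=M2/2=89/28, d=(M3−M2)/(6·1)=-89/84, b=Δ2−h2·(2M2+M3)/6=-47/42
t_q=21/4 → seg 2, τ=1/4; S=-3+-47/42·τ+89/28·τ²+-89/84·τ³=-793/256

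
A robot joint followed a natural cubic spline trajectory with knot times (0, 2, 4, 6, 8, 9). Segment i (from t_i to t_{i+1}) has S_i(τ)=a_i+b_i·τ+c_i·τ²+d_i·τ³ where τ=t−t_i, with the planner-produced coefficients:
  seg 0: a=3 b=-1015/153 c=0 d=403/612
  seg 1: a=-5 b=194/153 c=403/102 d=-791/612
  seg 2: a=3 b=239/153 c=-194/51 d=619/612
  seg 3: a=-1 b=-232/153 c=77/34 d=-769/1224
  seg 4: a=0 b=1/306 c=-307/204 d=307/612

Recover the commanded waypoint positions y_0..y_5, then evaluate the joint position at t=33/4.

y_0 = S_0(0) = a_0 = 3
y_1 = S_1(0) = a_1 = -5
y_2 = S_2(0) = a_2 = 3
y_3 = S_3(0) = a_3 = -1
y_4 = S_4(0) = a_4 = 0
y_5 = S_4(1) = -1
t_q=33/4 is in segment 4 (τ=1/4); S_4(τ)=-1115/13056

y_0=3 y_1=-5 y_2=3 y_3=-1 y_4=0 y_5=-1
S(33/4) = -1115/13056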